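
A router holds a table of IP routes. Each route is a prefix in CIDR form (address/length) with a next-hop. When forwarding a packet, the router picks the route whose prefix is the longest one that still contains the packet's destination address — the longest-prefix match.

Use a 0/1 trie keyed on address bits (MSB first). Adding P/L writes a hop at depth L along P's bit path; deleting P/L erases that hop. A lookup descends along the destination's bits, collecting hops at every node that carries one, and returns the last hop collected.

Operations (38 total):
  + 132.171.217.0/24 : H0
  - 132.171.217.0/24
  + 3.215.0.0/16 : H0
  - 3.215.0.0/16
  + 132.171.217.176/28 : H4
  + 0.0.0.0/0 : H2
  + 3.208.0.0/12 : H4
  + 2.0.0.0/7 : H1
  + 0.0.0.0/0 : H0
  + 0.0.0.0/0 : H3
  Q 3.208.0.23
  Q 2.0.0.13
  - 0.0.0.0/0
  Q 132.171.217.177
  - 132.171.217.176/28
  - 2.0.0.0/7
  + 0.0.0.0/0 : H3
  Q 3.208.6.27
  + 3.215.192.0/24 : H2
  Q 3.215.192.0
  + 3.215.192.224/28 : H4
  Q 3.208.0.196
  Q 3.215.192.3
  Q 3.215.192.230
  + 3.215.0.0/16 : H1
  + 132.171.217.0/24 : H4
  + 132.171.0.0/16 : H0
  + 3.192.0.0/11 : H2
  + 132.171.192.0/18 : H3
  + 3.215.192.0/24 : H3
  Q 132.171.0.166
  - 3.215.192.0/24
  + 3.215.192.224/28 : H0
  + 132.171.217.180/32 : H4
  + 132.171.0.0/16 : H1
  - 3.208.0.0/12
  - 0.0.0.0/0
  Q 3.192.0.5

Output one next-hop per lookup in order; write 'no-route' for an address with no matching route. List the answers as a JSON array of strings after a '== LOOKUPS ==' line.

Process each operation:
  + 132.171.217.0/24 (H0) depth=24
  - 132.171.217.0/24 clear@24
  + 3.215.0.0/16 (H0) depth=16
  - 3.215.0.0/16 clear@16
  + 132.171.217.176/28 (H4) depth=28
  + 0.0.0.0/0 (H2) depth=0
  + 3.208.0.0/12 (H4) depth=12
  + 2.0.0.0/7 (H1) depth=7
  + 0.0.0.0/0 (H0) depth=0
  + 0.0.0.0/0 (H3) depth=0
  lookup 3.208.0.23: bits 0000001111010 walk d0:H3→d1:-→d2:-→d3:-→d4:-→d5:-→d6:-→d7:H1→d8:-→d9:-→d10:-→d11:-→d12:H4→d13:- -> H4
  lookup 2.0.0.13: bits 0000001 walk d0:H3→d1:-→d2:-→d3:-→d4:-→d5:-→d6:-→d7:H1 -> H1
  - 0.0.0.0/0 clear@0
  lookup 132.171.217.177: bits 1000010010101011110110011011 walk d0:-→d1:-→d2:-→d3:-→d4:-→d5:-→d6:-→d7:-→d8:-→d9:-→d10:-→d11:-→d12:-→d13:-→d14:-→d15:-→d16:-→d17:-→d18:-→d19:-→d20:-→d21:-→d22:-→d23:-→d24:-→d25:-→d26:-→d27:-→d28:H4 -> H4
  - 132.171.217.176/28 clear@28
  - 2.0.0.0/7 clear@7
  + 0.0.0.0/0 (H3) depth=0
  lookup 3.208.6.27: bits 0000001111010 walk d0:H3→d1:-→d2:-→d3:-→d4:-→d5:-→d6:-→d7:-→d8:-→d9:-→d10:-→d11:-→d12:H4→d13:- -> H4
  + 3.215.192.0/24 (H2) depth=24
  lookup 3.215.192.0: bits 000000111101011111000000 walk d0:H3→d1:-→d2:-→d3:-→d4:-→d5:-→d6:-→d7:-→d8:-→d9:-→d10:-→d11:-→d12:H4→d13:-→d14:-→d15:-→d16:-→d17:-→d18:-→d19:-→d20:-→d21:-→d22:-→d23:-→d24:H2 -> H2
  + 3.215.192.224/28 (H4) depth=28
  lookup 3.208.0.196: bits 0000001111010 walk d0:H3→d1:-→d2:-→d3:-→d4:-→d5:-→d6:-→d7:-→d8:-→d9:-→d10:-→d11:-→d12:H4→d13:- -> H4
  lookup 3.215.192.3: bits 000000111101011111000000 walk d0:H3→d1:-→d2:-→d3:-→d4:-→d5:-→d6:-→d7:-→d8:-→d9:-→d10:-→d11:-→d12:H4→d13:-→d14:-→d15:-→d16:-→d17:-→d18:-→d19:-→d20:-→d21:-→d22:-→d23:-→d24:H2 -> H2
  lookup 3.215.192.230: bits 0000001111010111110000001110 walk d0:H3→d1:-→d2:-→d3:-→d4:-→d5:-→d6:-→d7:-→d8:-→d9:-→d10:-→d11:-→d12:H4→d13:-→d14:-→d15:-→d16:-→d17:-→d18:-→d19:-→d20:-→d21:-→d22:-→d23:-→d24:H2→d25:-→d26:-→d27:-→d28:H4 -> H4
  + 3.215.0.0/16 (H1) depth=16
  + 132.171.217.0/24 (H4) depth=24
  + 132.171.0.0/16 (H0) depth=16
  + 3.192.0.0/11 (H2) depth=11
  + 132.171.192.0/18 (H3) depth=18
  + 3.215.192.0/24 (H3) depth=24
  lookup 132.171.0.166: bits 1000010010101011 walk d0:H3→d1:-→d2:-→d3:-→d4:-→d5:-→d6:-→d7:-→d8:-→d9:-→d10:-→d11:-→d12:-→d13:-→d14:-→d15:-→d16:H0 -> H0
  - 3.215.192.0/24 clear@24
  + 3.215.192.224/28 (H0) depth=28
  + 132.171.217.180/32 (H4) depth=32
  + 132.171.0.0/16 (H1) depth=16
  - 3.208.0.0/12 clear@12
  - 0.0.0.0/0 clear@0
  lookup 3.192.0.5: bits 00000011110 walk d0:-→d1:-→d2:-→d3:-→d4:-→d5:-→d6:-→d7:-→d8:-→d9:-→d10:-→d11:H2 -> H2

== LOOKUPS ==
["H4","H1","H4","H4","H2","H4","H2","H4","H0","H2"]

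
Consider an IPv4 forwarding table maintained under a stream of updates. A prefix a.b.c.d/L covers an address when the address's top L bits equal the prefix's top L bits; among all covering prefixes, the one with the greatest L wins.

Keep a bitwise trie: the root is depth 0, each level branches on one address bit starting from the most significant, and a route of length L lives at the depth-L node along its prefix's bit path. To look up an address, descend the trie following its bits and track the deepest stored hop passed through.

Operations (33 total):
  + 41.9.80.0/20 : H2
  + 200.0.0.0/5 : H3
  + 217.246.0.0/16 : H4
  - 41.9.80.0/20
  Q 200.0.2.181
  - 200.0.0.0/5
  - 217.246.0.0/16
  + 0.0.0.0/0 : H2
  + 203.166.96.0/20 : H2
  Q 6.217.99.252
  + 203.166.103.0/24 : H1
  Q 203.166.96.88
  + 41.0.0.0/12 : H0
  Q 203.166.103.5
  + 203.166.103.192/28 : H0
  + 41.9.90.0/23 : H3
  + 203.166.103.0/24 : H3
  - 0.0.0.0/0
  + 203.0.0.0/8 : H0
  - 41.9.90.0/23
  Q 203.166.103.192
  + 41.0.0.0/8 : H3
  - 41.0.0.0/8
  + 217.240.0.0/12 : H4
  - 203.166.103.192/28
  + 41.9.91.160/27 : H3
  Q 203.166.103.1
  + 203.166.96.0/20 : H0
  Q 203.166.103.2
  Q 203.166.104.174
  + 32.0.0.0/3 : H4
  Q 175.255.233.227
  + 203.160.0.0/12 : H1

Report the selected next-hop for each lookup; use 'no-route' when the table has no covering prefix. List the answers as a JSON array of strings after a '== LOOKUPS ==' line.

Trace:
  + 41.9.80.0/20 (H2) depth=20
  + 200.0.0.0/5 (H3) depth=5
  + 217.246.0.0/16 (H4) depth=16
  del 41.9.80.0/20 (clear depth 20)
  lookup 200.0.2.181: bits 11001 walk d0:-→d1:-→d2:-→d3:-→d4:-→d5:H3 -> H3
  del 200.0.0.0/5 (clear depth 5)
  del 217.246.0.0/16 (clear depth 16)
  + 0.0.0.0/0 (H2) depth=0
  + 203.166.96.0/20 (H2) depth=20
  lookup 6.217.99.252: bits 00 walk d0:H2→d1:-→d2:- -> H2
  + 203.166.103.0/24 (H1) depth=24
  lookup 203.166.96.88: bits 110010111010011001100 walk d0:H2→d1:-→d2:-→d3:-→d4:-→d5:-→d6:-→d7:-→d8:-→d9:-→d10:-→d11:-→d12:-→d13:-→d14:-→d15:-→d16:-→d17:-→d18:-→d19:-→d20:H2→d21:- -> H2
  + 41.0.0.0/12 (H0) depth=12
  lookup 203.166.103.5: bits 110010111010011001100111 walk d0:H2→d1:-→d2:-→d3:-→d4:-→d5:-→d6:-→d7:-→d8:-→d9:-→d10:-→d11:-→d12:-→d13:-→d14:-→d15:-→d16:-→d17:-→d18:-→d19:-→d20:H2→d21:-→d22:-→d23:-→d24:H1 -> H1
  + 203.166.103.192/28 (H0) depth=28
  + 41.9.90.0/23 (H3) depth=23
  + 203.166.103.0/24 (H3) depth=24
  del 0.0.0.0/0 (clear depth 0)
  + 203.0.0.0/8 (H0) depth=8
  del 41.9.90.0/23 (clear depth 23)
  lookup 203.166.103.192: bits 1100101110100110011001111100 walk d0:-→d1:-→d2:-→d3:-→d4:-→d5:-→d6:-→d7:-→d8:H0→d9:-→d10:-→d11:-→d12:-→d13:-→d14:-→d15:-→d16:-→d17:-→d18:-→d19:-→d20:H2→d21:-→d22:-→d23:-→d24:H3→d25:-→d26:-→d27:-→d28:H0 -> H0
  + 41.0.0.0/8 (H3) depth=8
  del 41.0.0.0/8 (clear depth 8)
  + 217.240.0.0/12 (H4) depth=12
  del 203.166.103.192/28 (clear depth 28)
  + 41.9.91.160/27 (H3) depth=27
  lookup 203.166.103.1: bits 110010111010011001100111 walk d0:-→d1:-→d2:-→d3:-→d4:-→d5:-→d6:-→d7:-→d8:H0→d9:-→d10:-→d11:-→d12:-→d13:-→d14:-→d15:-→d16:-→d17:-→d18:-→d19:-→d20:H2→d21:-→d22:-→d23:-→d24:H3 -> H3
  + 203.166.96.0/20 (H0) depth=20
  lookup 203.166.103.2: bits 110010111010011001100111 walk d0:-→d1:-→d2:-→d3:-→d4:-→d5:-→d6:-→d7:-→d8:H0→d9:-→d10:-→d11:-→d12:-→d13:-→d14:-→d15:-→d16:-→d17:-→d18:-→d19:-→d20:H0→d21:-→d22:-→d23:-→d24:H3 -> H3
  lookup 203.166.104.174: bits 11001011101001100110 walk d0:-→d1:-→d2:-→d3:-→d4:-→d5:-→d6:-→d7:-→d8:H0→d9:-→d10:-→d11:-→d12:-→d13:-→d14:-→d15:-→d16:-→d17:-→d18:-→d19:-→d20:H0 -> H0
  + 32.0.0.0/3 (H4) depth=3
  lookup 175.255.233.227: bits 1 walk d0:-→d1:- -> no-route
  + 203.160.0.0/12 (H1) depth=12

== LOOKUPS ==
["H3","H2","H2","H1","H0","H3","H3","H0","no-route"]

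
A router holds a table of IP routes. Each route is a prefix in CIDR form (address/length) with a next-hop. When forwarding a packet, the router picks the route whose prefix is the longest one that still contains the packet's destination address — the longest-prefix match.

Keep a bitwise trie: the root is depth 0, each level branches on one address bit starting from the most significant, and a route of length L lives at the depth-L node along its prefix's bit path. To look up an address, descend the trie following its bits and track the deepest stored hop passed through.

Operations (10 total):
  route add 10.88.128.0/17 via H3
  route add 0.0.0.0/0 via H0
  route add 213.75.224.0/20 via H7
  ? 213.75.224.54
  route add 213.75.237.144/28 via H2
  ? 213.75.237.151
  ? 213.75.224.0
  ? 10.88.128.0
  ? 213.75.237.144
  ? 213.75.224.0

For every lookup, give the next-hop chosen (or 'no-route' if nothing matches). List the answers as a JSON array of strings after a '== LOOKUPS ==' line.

Process each operation:
  add 10.88.128.0/17 -> H3 at depth 17
  add 0.0.0.0/0 -> H0 at depth 0
  add 213.75.224.0/20 -> H7 at depth 20
  Q 213.75.224.54: descend 11010101010010111110 ; hops seen [H0,H7] ; pick H7
  add 213.75.237.144/28 -> H2 at depth 28
  Q 213.75.237.151: descend 1101010101001011111011011001 ; hops seen [H0,H7,H2] ; pick H2
  Q 213.75.224.0: descend 11010101010010111110 ; hops seen [H0,H7] ; pick H7
  Q 10.88.128.0: descend 00001010010110001 ; hops seen [H0,H3] ; pick H3
  Q 213.75.237.144: descend 1101010101001011111011011001 ; hops seen [H0,H7,H2] ; pick H2
  Q 213.75.224.0: descend 11010101010010111110 ; hops seen [H0,H7] ; pick H7

== LOOKUPS ==
["H7","H2","H7","H3","H2","H7"]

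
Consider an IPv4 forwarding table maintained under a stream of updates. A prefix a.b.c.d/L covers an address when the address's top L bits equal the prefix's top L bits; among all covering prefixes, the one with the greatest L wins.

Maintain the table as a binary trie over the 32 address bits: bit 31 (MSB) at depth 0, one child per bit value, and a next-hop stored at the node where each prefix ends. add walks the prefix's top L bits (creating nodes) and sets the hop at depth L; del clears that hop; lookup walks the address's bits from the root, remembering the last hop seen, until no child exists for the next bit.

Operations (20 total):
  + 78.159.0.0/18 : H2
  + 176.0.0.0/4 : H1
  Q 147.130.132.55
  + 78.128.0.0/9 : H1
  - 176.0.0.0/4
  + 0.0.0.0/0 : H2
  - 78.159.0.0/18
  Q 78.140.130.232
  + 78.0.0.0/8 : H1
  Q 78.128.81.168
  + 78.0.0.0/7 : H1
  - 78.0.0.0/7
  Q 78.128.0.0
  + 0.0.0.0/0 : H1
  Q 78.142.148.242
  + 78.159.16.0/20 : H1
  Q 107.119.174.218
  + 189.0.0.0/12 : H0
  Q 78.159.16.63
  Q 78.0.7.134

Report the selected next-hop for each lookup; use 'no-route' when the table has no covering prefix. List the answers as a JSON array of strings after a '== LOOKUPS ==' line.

Trace:
  add 78.159.0.0/18 -> H2 at depth 18
  add 176.0.0.0/4 -> H1 at depth 4
  ? 147.130.132.55  path d0:-→d1:-→d2:-  best=no-route
  add 78.128.0.0/9 -> H1 at depth 9
  del 176.0.0.0/4 (clear depth 4)
  add 0.0.0.0/0 -> H2 at depth 0
  del 78.159.0.0/18 (clear depth 18)
  ? 78.140.130.232  path d0:H2→d1:-→d2:-→d3:-→d4:-→d5:-→d6:-→d7:-→d8:-→d9:H1→d10:-→d11:-  best=H1
  add 78.0.0.0/8 -> H1 at depth 8
  ? 78.128.81.168  path d0:H2→d1:-→d2:-→d3:-→d4:-→d5:-→d6:-→d7:-→d8:H1→d9:H1→d10:-→d11:-  best=H1
  add 78.0.0.0/7 -> H1 at depth 7
  del 78.0.0.0/7 (clear depth 7)
  ? 78.128.0.0  path d0:H2→d1:-→d2:-→d3:-→d4:-→d5:-→d6:-→d7:-→d8:H1→d9:H1→d10:-→d11:-  best=H1
  add 0.0.0.0/0 -> H1 at depth 0
  ? 78.142.148.242  path d0:H1→d1:-→d2:-→d3:-→d4:-→d5:-→d6:-→d7:-→d8:H1→d9:H1→d10:-→d11:-  best=H1
  add 78.159.16.0/20 -> H1 at depth 20
  ? 107.119.174.218  path d0:H1→d1:-→d2:-  best=H1
  add 189.0.0.0/12 -> H0 at depth 12
  ? 78.159.16.63  path d0:H1→d1:-→d2:-→d3:-→d4:-→d5:-→d6:-→d7:-→d8:H1→d9:H1→d10:-→d11:-→d12:-→d13:-→d14:-→d15:-→d16:-→d17:-→d18:-→d19:-→d20:H1  best=H1
  ? 78.0.7.134  path d0:H1→d1:-→d2:-→d3:-→d4:-→d5:-→d6:-→d7:-→d8:H1  best=H1

== LOOKUPS ==
["no-route","H1","H1","H1","H1","H1","H1","H1"]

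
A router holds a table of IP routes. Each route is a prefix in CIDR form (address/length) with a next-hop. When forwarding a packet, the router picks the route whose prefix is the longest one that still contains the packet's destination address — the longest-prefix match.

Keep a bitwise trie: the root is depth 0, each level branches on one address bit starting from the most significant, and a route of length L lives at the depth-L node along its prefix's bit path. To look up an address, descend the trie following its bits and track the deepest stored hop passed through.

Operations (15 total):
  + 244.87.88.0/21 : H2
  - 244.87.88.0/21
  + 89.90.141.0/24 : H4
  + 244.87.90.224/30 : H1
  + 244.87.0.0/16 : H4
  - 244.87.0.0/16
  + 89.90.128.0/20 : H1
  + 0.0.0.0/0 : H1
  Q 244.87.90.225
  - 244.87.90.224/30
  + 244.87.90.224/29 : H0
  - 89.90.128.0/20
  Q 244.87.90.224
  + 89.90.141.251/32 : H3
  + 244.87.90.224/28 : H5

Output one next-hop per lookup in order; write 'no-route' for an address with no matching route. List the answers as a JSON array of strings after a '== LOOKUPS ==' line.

Apply in order:
  + 244.87.88.0/21 (H2) depth=21
  del 244.87.88.0/21 (clear depth 21)
  + 89.90.141.0/24 (H4) depth=24
  + 244.87.90.224/30 (H1) depth=30
  + 244.87.0.0/16 (H4) depth=16
  del 244.87.0.0/16 (clear depth 16)
  + 89.90.128.0/20 (H1) depth=20
  + 0.0.0.0/0 (H1) depth=0
  ? 244.87.90.225  path d0:H1→d1:-→d2:-→d3:-→d4:-→d5:-→d6:-→d7:-→d8:-→d9:-→d10:-→d11:-→d12:-→d13:-→d14:-→d15:-→d16:-→d17:-→d18:-→d19:-→d20:-→d21:-→d22:-→d23:-→d24:-→d25:-→d26:-→d27:-→d28:-→d29:-→d30:H1  best=H1
  del 244.87.90.224/30 (clear depth 30)
  + 244.87.90.224/29 (H0) depth=29
  del 89.90.128.0/20 (clear depth 20)
  ? 244.87.90.224  path d0:H1→d1:-→d2:-→d3:-→d4:-→d5:-→d6:-→d7:-→d8:-→d9:-→d10:-→d11:-→d12:-→d13:-→d14:-→d15:-→d16:-→d17:-→d18:-→d19:-→d20:-→d21:-→d22:-→d23:-→d24:-→d25:-→d26:-→d27:-→d28:-→d29:H0→d30:-  best=H0
  + 89.90.141.251/32 (H3) depth=32
  + 244.87.90.224/28 (H5) depth=28

== LOOKUPS ==
["H1","H0"]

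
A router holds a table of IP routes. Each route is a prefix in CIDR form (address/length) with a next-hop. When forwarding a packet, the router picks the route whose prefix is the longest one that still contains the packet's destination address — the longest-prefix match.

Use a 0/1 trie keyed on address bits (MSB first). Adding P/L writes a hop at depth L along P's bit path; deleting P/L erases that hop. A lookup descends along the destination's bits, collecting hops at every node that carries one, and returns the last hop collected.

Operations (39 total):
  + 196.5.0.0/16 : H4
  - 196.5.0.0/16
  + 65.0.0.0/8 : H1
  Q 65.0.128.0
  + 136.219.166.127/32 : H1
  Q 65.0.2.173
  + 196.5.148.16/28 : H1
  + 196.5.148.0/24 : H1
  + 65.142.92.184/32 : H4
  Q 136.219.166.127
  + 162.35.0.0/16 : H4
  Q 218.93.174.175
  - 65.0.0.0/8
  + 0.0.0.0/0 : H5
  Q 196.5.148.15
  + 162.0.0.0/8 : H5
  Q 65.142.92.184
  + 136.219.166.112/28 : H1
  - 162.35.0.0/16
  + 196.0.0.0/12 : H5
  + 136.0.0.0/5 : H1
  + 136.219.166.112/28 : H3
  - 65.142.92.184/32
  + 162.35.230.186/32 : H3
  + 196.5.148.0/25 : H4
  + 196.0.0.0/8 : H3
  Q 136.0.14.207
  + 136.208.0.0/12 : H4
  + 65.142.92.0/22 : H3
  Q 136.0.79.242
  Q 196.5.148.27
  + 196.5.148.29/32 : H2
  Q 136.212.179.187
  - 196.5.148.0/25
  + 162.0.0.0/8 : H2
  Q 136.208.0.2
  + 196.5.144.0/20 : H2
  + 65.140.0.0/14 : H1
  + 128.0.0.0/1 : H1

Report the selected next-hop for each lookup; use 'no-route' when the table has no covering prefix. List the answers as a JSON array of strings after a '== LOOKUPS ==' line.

Process each operation:
  add 196.5.0.0/16 -> H4 at depth 16
  - 196.5.0.0/16 clear@16
  add 65.0.0.0/8 -> H1 at depth 8
  ? 65.0.128.0  path d0:-→d1:-→d2:-→d3:-→d4:-→d5:-→d6:-→d7:-→d8:H1  best=H1
  add 136.219.166.127/32 -> H1 at depth 32
  ? 65.0.2.173  path d0:-→d1:-→d2:-→d3:-→d4:-→d5:-→d6:-→d7:-→d8:H1  best=H1
  add 196.5.148.16/28 -> H1 at depth 28
  add 196.5.148.0/24 -> H1 at depth 24
  add 65.142.92.184/32 -> H4 at depth 32
  ? 136.219.166.127  path d0:-→d1:-→d2:-→d3:-→d4:-→d5:-→d6:-→d7:-→d8:-→d9:-→d10:-→d11:-→d12:-→d13:-→d14:-→d15:-→d16:-→d17:-→d18:-→d19:-→d20:-→d21:-→d22:-→d23:-→d24:-→d25:-→d26:-→d27:-→d28:-→d29:-→d30:-→d31:-→d32:H1  best=H1
  add 162.35.0.0/16 -> H4 at depth 16
  ? 218.93.174.175  path d0:-→d1:-→d2:-→d3:-  best=no-route
  - 65.0.0.0/8 clear@8
  add 0.0.0.0/0 -> H5 at depth 0
  ? 196.5.148.15  path d0:H5→d1:-→d2:-→d3:-→d4:-→d5:-→d6:-→d7:-→d8:-→d9:-→d10:-→d11:-→d12:-→d13:-→d14:-→d15:-→d16:-→d17:-→d18:-→d19:-→d20:-→d21:-→d22:-→d23:-→d24:H1→d25:-→d26:-→d27:-  best=H1
  add 162.0.0.0/8 -> H5 at depth 8
  ? 65.142.92.184  path d0:H5→d1:-→d2:-→d3:-→d4:-→d5:-→d6:-→d7:-→d8:-→d9:-→d10:-→d11:-→d12:-→d13:-→d14:-→d15:-→d16:-→d17:-→d18:-→d19:-→d20:-→d21:-→d22:-→d23:-→d24:-→d25:-→d26:-→d27:-→d28:-→d29:-→d30:-→d31:-→d32:H4  best=H4
  add 136.219.166.112/28 -> H1 at depth 28
  - 162.35.0.0/16 clear@16
  add 196.0.0.0/12 -> H5 at depth 12
  add 136.0.0.0/5 -> H1 at depth 5
  add 136.219.166.112/28 -> H3 at depth 28
  - 65.142.92.184/32 clear@32
  add 162.35.230.186/32 -> H3 at depth 32
  add 196.5.148.0/25 -> H4 at depth 25
  add 196.0.0.0/8 -> H3 at depth 8
  ? 136.0.14.207  path d0:H5→d1:-→d2:-→d3:-→d4:-→d5:H1→d6:-→d7:-→d8:-  best=H1
  add 136.208.0.0/12 -> H4 at depth 12
  add 65.142.92.0/22 -> H3 at depth 22
  ? 136.0.79.242  path d0:H5→d1:-→d2:-→d3:-→d4:-→d5:H1→d6:-→d7:-→d8:-  best=H1
  ? 196.5.148.27  path d0:H5→d1:-→d2:-→d3:-→d4:-→d5:-→d6:-→d7:-→d8:H3→d9:-→d10:-→d11:-→d12:H5→d13:-→d14:-→d15:-→d16:-→d17:-→d18:-→d19:-→d20:-→d21:-→d22:-→d23:-→d24:H1→d25:H4→d26:-→d27:-→d28:H1  best=H1
  add 196.5.148.29/32 -> H2 at depth 32
  ? 136.212.179.187  path d0:H5→d1:-→d2:-→d3:-→d4:-→d5:H1→d6:-→d7:-→d8:-→d9:-→d10:-→d11:-→d12:H4  best=H4
  - 196.5.148.0/25 clear@25
  add 162.0.0.0/8 -> H2 at depth 8
  ? 136.208.0.2  path d0:H5→d1:-→d2:-→d3:-→d4:-→d5:H1→d6:-→d7:-→d8:-→d9:-→d10:-→d11:-→d12:H4  best=H4
  add 196.5.144.0/20 -> H2 at depth 20
  add 65.140.0.0/14 -> H1 at depth 14
  add 128.0.0.0/1 -> H1 at depth 1

== LOOKUPS ==
["H1","H1","H1","no-route","H1","H4","H1","H1","H1","H4","H4"]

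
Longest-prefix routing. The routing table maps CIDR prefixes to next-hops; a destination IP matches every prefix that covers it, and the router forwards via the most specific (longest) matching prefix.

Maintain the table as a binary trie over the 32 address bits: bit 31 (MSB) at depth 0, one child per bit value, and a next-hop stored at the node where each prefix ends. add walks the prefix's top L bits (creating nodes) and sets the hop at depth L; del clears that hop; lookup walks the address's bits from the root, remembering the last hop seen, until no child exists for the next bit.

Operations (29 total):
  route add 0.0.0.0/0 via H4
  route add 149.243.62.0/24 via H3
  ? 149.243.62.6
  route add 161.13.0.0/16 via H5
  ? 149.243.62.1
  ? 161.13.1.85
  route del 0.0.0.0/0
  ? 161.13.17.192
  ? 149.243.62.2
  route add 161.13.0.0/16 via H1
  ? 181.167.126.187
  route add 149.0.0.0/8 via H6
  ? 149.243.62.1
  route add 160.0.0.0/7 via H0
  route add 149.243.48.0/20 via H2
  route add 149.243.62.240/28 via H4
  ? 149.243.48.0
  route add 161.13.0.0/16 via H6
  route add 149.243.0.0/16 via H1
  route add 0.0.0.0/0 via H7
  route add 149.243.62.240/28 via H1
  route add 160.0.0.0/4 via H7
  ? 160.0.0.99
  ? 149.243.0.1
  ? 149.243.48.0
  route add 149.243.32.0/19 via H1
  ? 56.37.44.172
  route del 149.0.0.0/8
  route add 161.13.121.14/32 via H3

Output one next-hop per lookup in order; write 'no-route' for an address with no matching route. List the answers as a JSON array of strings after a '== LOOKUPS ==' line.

Process each operation:
  add 0.0.0.0/0 -> H4 at depth 0
  add 149.243.62.0/24 -> H3 at depth 24
  ? 149.243.62.6  path d0:H4→d1:-→d2:-→d3:-→d4:-→d5:-→d6:-→d7:-→d8:-→d9:-→d10:-→d11:-→d12:-→d13:-→d14:-→d15:-→d16:-→d17:-→d18:-→d19:-→d20:-→d21:-→d22:-→d23:-→d24:H3  best=H3
  add 161.13.0.0/16 -> H5 at depth 16
  ? 149.243.62.1  path d0:H4→d1:-→d2:-→d3:-→d4:-→d5:-→d6:-→d7:-→d8:-→d9:-→d10:-→d11:-→d12:-→d13:-→d14:-→d15:-→d16:-→d17:-→d18:-→d19:-→d20:-→d21:-→d22:-→d23:-→d24:H3  best=H3
  ? 161.13.1.85  path d0:H4→d1:-→d2:-→d3:-→d4:-→d5:-→d6:-→d7:-→d8:-→d9:-→d10:-→d11:-→d12:-→d13:-→d14:-→d15:-→d16:H5  best=H5
  del 0.0.0.0/0 (clear depth 0)
  ? 161.13.17.192  path d0:-→d1:-→d2:-→d3:-→d4:-→d5:-→d6:-→d7:-→d8:-→d9:-→d10:-→d11:-→d12:-→d13:-→d14:-→d15:-→d16:H5  best=H5
  ? 149.243.62.2  path d0:-→d1:-→d2:-→d3:-→d4:-→d5:-→d6:-→d7:-→d8:-→d9:-→d10:-→d11:-→d12:-→d13:-→d14:-→d15:-→d16:-→d17:-→d18:-→d19:-→d20:-→d21:-→d22:-→d23:-→d24:H3  best=H3
  add 161.13.0.0/16 -> H1 at depth 16
  ? 181.167.126.187  path d0:-→d1:-→d2:-→d3:-  best=no-route
  add 149.0.0.0/8 -> H6 at depth 8
  ? 149.243.62.1  path d0:-→d1:-→d2:-→d3:-→d4:-→d5:-→d6:-→d7:-→d8:H6→d9:-→d10:-→d11:-→d12:-→d13:-→d14:-→d15:-→d16:-→d17:-→d18:-→d19:-→d20:-→d21:-→d22:-→d23:-→d24:H3  best=H3
  add 160.0.0.0/7 -> H0 at depth 7
  add 149.243.48.0/20 -> H2 at depth 20
  add 149.243.62.240/28 -> H4 at depth 28
  ? 149.243.48.0  path d0:-→d1:-→d2:-→d3:-→d4:-→d5:-→d6:-→d7:-→d8:H6→d9:-→d10:-→d11:-→d12:-→d13:-→d14:-→d15:-→d16:-→d17:-→d18:-→d19:-→d20:H2  best=H2
  add 161.13.0.0/16 -> H6 at depth 16
  add 149.243.0.0/16 -> H1 at depth 16
  add 0.0.0.0/0 -> H7 at depth 0
  add 149.243.62.240/28 -> H1 at depth 28
  add 160.0.0.0/4 -> H7 at depth 4
  ? 160.0.0.99  path d0:H7→d1:-→d2:-→d3:-→d4:H7→d5:-→d6:-→d7:H0  best=H0
  ? 149.243.0.1  path d0:H7→d1:-→d2:-→d3:-→d4:-→d5:-→d6:-→d7:-→d8:H6→d9:-→d10:-→d11:-→d12:-→d13:-→d14:-→d15:-→d16:H1→d17:-→d18:-  best=H1
  ? 149.243.48.0  path d0:H7→d1:-→d2:-→d3:-→d4:-→d5:-→d6:-→d7:-→d8:H6→d9:-→d10:-→d11:-→d12:-→d13:-→d14:-→d15:-→d16:H1→d17:-→d18:-→d19:-→d20:H2  best=H2
  add 149.243.32.0/19 -> H1 at depth 19
  ? 56.37.44.172  path d0:H7  best=H7
  del 149.0.0.0/8 (clear depth 8)
  add 161.13.121.14/32 -> H3 at depth 32

== LOOKUPS ==
["H3","H3","H5","H5","H3","no-route","H3","H2","H0","H1","H2","H7"]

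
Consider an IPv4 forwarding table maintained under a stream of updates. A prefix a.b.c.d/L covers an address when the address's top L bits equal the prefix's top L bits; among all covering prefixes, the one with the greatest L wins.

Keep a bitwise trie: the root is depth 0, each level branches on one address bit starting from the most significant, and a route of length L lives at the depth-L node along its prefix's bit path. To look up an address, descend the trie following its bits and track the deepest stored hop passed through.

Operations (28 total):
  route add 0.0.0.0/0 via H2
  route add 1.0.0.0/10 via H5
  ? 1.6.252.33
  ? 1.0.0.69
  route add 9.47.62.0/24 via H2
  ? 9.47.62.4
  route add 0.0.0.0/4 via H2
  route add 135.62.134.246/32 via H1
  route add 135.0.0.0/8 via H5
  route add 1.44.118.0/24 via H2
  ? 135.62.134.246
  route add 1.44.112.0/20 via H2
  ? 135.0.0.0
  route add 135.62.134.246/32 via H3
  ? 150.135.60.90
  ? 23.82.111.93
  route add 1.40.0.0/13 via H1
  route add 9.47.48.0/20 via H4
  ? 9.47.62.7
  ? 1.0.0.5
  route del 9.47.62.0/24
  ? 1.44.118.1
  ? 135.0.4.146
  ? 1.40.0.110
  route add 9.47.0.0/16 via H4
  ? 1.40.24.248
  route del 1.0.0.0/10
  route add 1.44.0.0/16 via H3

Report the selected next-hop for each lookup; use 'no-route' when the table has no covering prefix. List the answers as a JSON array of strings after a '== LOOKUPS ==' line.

Apply in order:
  + 0.0.0.0/0 (H2) depth=0
  + 1.0.0.0/10 (H5) depth=10
  Q 1.6.252.33: descend 0000000100 ; hops seen [H2,H5] ; pick H5
  Q 1.0.0.69: descend 0000000100 ; hops seen [H2,H5] ; pick H5
  + 9.47.62.0/24 (H2) depth=24
  Q 9.47.62.4: descend 000010010010111100111110 ; hops seen [H2,H2] ; pick H2
  + 0.0.0.0/4 (H2) depth=4
  + 135.62.134.246/32 (H1) depth=32
  + 135.0.0.0/8 (H5) depth=8
  + 1.44.118.0/24 (H2) depth=24
  Q 135.62.134.246: descend 10000111001111101000011011110110 ; hops seen [H2,H5,H1] ; pick H1
  + 1.44.112.0/20 (H2) depth=20
  Q 135.0.0.0: descend 1000011100 ; hops seen [H2,H5] ; pick H5
  + 135.62.134.246/32 (H3) depth=32
  Q 150.135.60.90: descend 100 ; hops seen [H2] ; pick H2
  Q 23.82.111.93: descend 000 ; hops seen [H2] ; pick H2
  + 1.40.0.0/13 (H1) depth=13
  + 9.47.48.0/20 (H4) depth=20
  Q 9.47.62.7: descend 000010010010111100111110 ; hops seen [H2,H2,H4,H2] ; pick H2
  Q 1.0.0.5: descend 0000000100 ; hops seen [H2,H2,H5] ; pick H5
  del 9.47.62.0/24 (clear depth 24)
  Q 1.44.118.1: descend 000000010010110001110110 ; hops seen [H2,H2,H5,H1,H2,H2] ; pick H2
  Q 135.0.4.146: descend 1000011100 ; hops seen [H2,H5] ; pick H5
  Q 1.40.0.110: descend 0000000100101 ; hops seen [H2,H2,H5,H1] ; pick H1
  + 9.47.0.0/16 (H4) depth=16
  Q 1.40.24.248: descend 0000000100101 ; hops seen [H2,H2,H5,H1] ; pick H1
  del 1.0.0.0/10 (clear depth 10)
  + 1.44.0.0/16 (H3) depth=16

== LOOKUPS ==
["H5","H5","H2","H1","H5","H2","H2","H2","H5","H2","H5","H1","H1"]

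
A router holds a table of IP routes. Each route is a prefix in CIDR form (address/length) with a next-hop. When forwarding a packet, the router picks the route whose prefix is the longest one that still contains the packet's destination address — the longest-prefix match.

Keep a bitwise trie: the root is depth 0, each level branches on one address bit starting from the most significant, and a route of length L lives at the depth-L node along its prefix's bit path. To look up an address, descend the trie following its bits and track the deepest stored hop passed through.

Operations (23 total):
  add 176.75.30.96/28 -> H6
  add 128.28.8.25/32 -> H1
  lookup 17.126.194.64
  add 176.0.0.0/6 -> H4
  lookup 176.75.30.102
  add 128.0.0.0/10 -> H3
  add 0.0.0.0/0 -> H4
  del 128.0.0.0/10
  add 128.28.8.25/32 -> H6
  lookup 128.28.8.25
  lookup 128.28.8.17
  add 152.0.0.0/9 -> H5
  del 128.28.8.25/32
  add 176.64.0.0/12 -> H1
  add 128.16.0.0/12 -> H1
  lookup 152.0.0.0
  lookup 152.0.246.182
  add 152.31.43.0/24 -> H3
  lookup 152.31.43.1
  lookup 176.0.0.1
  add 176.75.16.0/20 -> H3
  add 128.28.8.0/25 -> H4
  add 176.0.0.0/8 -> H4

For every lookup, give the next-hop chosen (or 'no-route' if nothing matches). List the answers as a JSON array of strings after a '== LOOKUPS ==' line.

Trace:
  + 176.75.30.96/28 (H6) depth=28
  + 128.28.8.25/32 (H1) depth=32
  lookup 17.126.194.64: bits ε walk d0:- -> no-route
  + 176.0.0.0/6 (H4) depth=6
  lookup 176.75.30.102: bits 1011000001001011000111100110 walk d0:-→d1:-→d2:-→d3:-→d4:-→d5:-→d6:H4→d7:-→d8:-→d9:-→d10:-→d11:-→d12:-→d13:-→d14:-→d15:-→d16:-→d17:-→d18:-→d19:-→d20:-→d21:-→d22:-→d23:-→d24:-→d25:-→d26:-→d27:-→d28:H6 -> H6
  + 128.0.0.0/10 (H3) depth=10
  + 0.0.0.0/0 (H4) depth=0
  - 128.0.0.0/10 clear@10
  + 128.28.8.25/32 (H6) depth=32
  lookup 128.28.8.25: bits 10000000000111000000100000011001 walk d0:H4→d1:-→d2:-→d3:-→d4:-→d5:-→d6:-→d7:-→d8:-→d9:-→d10:-→d11:-→d12:-→d13:-→d14:-→d15:-→d16:-→d17:-→d18:-→d19:-→d20:-→d21:-→d22:-→d23:-→d24:-→d25:-→d26:-→d27:-→d28:-→d29:-→d30:-→d31:-→d32:H6 -> H6
  lookup 128.28.8.17: bits 1000000000011100000010000001 walk d0:H4→d1:-→d2:-→d3:-→d4:-→d5:-→d6:-→d7:-→d8:-→d9:-→d10:-→d11:-→d12:-→d13:-→d14:-→d15:-→d16:-→d17:-→d18:-→d19:-→d20:-→d21:-→d22:-→d23:-→d24:-→d25:-→d26:-→d27:-→d28:- -> H4
  + 152.0.0.0/9 (H5) depth=9
  - 128.28.8.25/32 clear@32
  + 176.64.0.0/12 (H1) depth=12
  + 128.16.0.0/12 (H1) depth=12
  lookup 152.0.0.0: bits 100110000 walk d0:H4→d1:-→d2:-→d3:-→d4:-→d5:-→d6:-→d7:-→d8:-→d9:H5 -> H5
  lookup 152.0.246.182: bits 100110000 walk d0:H4→d1:-→d2:-→d3:-→d4:-→d5:-→d6:-→d7:-→d8:-→d9:H5 -> H5
  + 152.31.43.0/24 (H3) depth=24
  lookup 152.31.43.1: bits 100110000001111100101011 walk d0:H4→d1:-→d2:-→d3:-→d4:-→d5:-→d6:-→d7:-→d8:-→d9:H5→d10:-→d11:-→d12:-→d13:-→d14:-→d15:-→d16:-→d17:-→d18:-→d19:-→d20:-→d21:-→d22:-→d23:-→d24:H3 -> H3
  lookup 176.0.0.1: bits 101100000 walk d0:H4→d1:-→d2:-→d3:-→d4:-→d5:-→d6:H4→d7:-→d8:-→d9:- -> H4
  + 176.75.16.0/20 (H3) depth=20
  + 128.28.8.0/25 (H4) depth=25
  + 176.0.0.0/8 (H4) depth=8

== LOOKUPS ==
["no-route","H6","H6","H4","H5","H5","H3","H4"]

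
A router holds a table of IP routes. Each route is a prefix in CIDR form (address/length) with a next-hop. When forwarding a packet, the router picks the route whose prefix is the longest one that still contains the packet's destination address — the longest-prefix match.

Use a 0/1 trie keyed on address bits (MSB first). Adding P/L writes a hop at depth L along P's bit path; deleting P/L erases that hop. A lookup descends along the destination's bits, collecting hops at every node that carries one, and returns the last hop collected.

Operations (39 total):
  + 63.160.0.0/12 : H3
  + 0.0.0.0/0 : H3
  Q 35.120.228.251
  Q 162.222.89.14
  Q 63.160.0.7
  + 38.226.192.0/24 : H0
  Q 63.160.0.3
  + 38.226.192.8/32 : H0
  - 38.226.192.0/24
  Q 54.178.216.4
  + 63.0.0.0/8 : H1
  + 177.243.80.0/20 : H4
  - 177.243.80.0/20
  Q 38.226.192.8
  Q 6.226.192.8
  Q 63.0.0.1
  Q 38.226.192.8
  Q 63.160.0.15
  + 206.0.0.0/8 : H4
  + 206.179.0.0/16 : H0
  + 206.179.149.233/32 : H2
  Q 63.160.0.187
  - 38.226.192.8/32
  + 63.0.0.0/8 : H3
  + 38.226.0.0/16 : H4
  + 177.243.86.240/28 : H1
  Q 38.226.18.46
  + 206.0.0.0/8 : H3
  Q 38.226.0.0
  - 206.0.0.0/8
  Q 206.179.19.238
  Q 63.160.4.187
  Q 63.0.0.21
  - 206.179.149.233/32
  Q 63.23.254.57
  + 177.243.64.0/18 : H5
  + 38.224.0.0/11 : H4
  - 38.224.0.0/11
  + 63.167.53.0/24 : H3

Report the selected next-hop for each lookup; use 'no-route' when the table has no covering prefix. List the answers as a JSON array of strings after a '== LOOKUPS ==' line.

Apply in order:
  + 63.160.0.0/12 (H3) depth=12
  + 0.0.0.0/0 (H3) depth=0
  lookup 35.120.228.251: bits 001 walk d0:H3→d1:-→d2:-→d3:- -> H3
  lookup 162.222.89.14: bits ε walk d0:H3 -> H3
  lookup 63.160.0.7: bits 001111111010 walk d0:H3→d1:-→d2:-→d3:-→d4:-→d5:-→d6:-→d7:-→d8:-→d9:-→d10:-→d11:-→d12:H3 -> H3
  + 38.226.192.0/24 (H0) depth=24
  lookup 63.160.0.3: bits 001111111010 walk d0:H3→d1:-→d2:-→d3:-→d4:-→d5:-→d6:-→d7:-→d8:-→d9:-→d10:-→d11:-→d12:H3 -> H3
  + 38.226.192.8/32 (H0) depth=32
  del 38.226.192.0/24 (clear depth 24)
  lookup 54.178.216.4: bits 0011 walk d0:H3→d1:-→d2:-→d3:-→d4:- -> H3
  + 63.0.0.0/8 (H1) depth=8
  + 177.243.80.0/20 (H4) depth=20
  del 177.243.80.0/20 (clear depth 20)
  lookup 38.226.192.8: bits 00100110111000101100000000001000 walk d0:H3→d1:-→d2:-→d3:-→d4:-→d5:-→d6:-→d7:-→d8:-→d9:-→d10:-→d11:-→d12:-→d13:-→d14:-→d15:-→d16:-→d17:-→d18:-→d19:-→d20:-→d21:-→d22:-→d23:-→d24:-→d25:-→d26:-→d27:-→d28:-→d29:-→d30:-→d31:-→d32:H0 -> H0
  lookup 6.226.192.8: bits 00 walk d0:H3→d1:-→d2:- -> H3
  lookup 63.0.0.1: bits 00111111 walk d0:H3→d1:-→d2:-→d3:-→d4:-→d5:-→d6:-→d7:-→d8:H1 -> H1
  lookup 38.226.192.8: bits 00100110111000101100000000001000 walk d0:H3→d1:-→d2:-→d3:-→d4:-→d5:-→d6:-→d7:-→d8:-→d9:-→d10:-→d11:-→d12:-→d13:-→d14:-→d15:-→d16:-→d17:-→d18:-→d19:-→d20:-→d21:-→d22:-→d23:-→d24:-→d25:-→d26:-→d27:-→d28:-→d29:-→d30:-→d31:-→d32:H0 -> H0
  lookup 63.160.0.15: bits 001111111010 walk d0:H3→d1:-→d2:-→d3:-→d4:-→d5:-→d6:-→d7:-→d8:H1→d9:-→d10:-→d11:-→d12:H3 -> H3
  + 206.0.0.0/8 (H4) depth=8
  + 206.179.0.0/16 (H0) depth=16
  + 206.179.149.233/32 (H2) depth=32
  lookup 63.160.0.187: bits 001111111010 walk d0:H3→d1:-→d2:-→d3:-→d4:-→d5:-→d6:-→d7:-→d8:H1→d9:-→d10:-→d11:-→d12:H3 -> H3
  del 38.226.192.8/32 (clear depth 32)
  + 63.0.0.0/8 (H3) depth=8
  + 38.226.0.0/16 (H4) depth=16
  + 177.243.86.240/28 (H1) depth=28
  lookup 38.226.18.46: bits 0010011011100010 walk d0:H3→d1:-→d2:-→d3:-→d4:-→d5:-→d6:-→d7:-→d8:-→d9:-→d10:-→d11:-→d12:-→d13:-→d14:-→d15:-→d16:H4 -> H4
  + 206.0.0.0/8 (H3) depth=8
  lookup 38.226.0.0: bits 0010011011100010 walk d0:H3→d1:-→d2:-→d3:-→d4:-→d5:-→d6:-→d7:-→d8:-→d9:-→d10:-→d11:-→d12:-→d13:-→d14:-→d15:-→d16:H4 -> H4
  del 206.0.0.0/8 (clear depth 8)
  lookup 206.179.19.238: bits 1100111010110011 walk d0:H3→d1:-→d2:-→d3:-→d4:-→d5:-→d6:-→d7:-→d8:-→d9:-→d10:-→d11:-→d12:-→d13:-→d14:-→d15:-→d16:H0 -> H0
  lookup 63.160.4.187: bits 001111111010 walk d0:H3→d1:-→d2:-→d3:-→d4:-→d5:-→d6:-→d7:-→d8:H3→d9:-→d10:-→d11:-→d12:H3 -> H3
  lookup 63.0.0.21: bits 00111111 walk d0:H3→d1:-→d2:-→d3:-→d4:-→d5:-→d6:-→d7:-→d8:H3 -> H3
  del 206.179.149.233/32 (clear depth 32)
  lookup 63.23.254.57: bits 00111111 walk d0:H3→d1:-→d2:-→d3:-→d4:-→d5:-→d6:-→d7:-→d8:H3 -> H3
  + 177.243.64.0/18 (H5) depth=18
  + 38.224.0.0/11 (H4) depth=11
  del 38.224.0.0/11 (clear depth 11)
  + 63.167.53.0/24 (H3) depth=24

== LOOKUPS ==
["H3","H3","H3","H3","H3","H0","H3","H1","H0","H3","H3","H4","H4","H0","H3","H3","H3"]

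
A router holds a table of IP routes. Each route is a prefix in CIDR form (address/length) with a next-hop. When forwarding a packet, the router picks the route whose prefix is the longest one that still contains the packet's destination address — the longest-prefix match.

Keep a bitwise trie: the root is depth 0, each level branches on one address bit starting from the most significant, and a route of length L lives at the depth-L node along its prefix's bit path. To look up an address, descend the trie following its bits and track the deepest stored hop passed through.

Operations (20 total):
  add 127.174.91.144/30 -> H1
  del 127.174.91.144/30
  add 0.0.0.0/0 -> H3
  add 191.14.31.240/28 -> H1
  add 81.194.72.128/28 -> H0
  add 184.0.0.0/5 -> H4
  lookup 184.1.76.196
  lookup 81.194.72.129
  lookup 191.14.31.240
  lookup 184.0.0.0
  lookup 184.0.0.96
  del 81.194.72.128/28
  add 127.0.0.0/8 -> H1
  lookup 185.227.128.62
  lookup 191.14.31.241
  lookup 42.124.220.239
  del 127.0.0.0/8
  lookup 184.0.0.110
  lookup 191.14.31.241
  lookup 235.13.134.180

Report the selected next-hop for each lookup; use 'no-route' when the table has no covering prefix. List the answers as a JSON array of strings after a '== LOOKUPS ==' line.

Apply in order:
  add 127.174.91.144/30 -> H1 at depth 30
  del 127.174.91.144/30 (clear depth 30)
  add 0.0.0.0/0 -> H3 at depth 0
  add 191.14.31.240/28 -> H1 at depth 28
  add 81.194.72.128/28 -> H0 at depth 28
  add 184.0.0.0/5 -> H4 at depth 5
  ? 184.1.76.196  path d0:H3→d1:-→d2:-→d3:-→d4:-→d5:H4  best=H4
  ? 81.194.72.129  path d0:H3→d1:-→d2:-→d3:-→d4:-→d5:-→d6:-→d7:-→d8:-→d9:-→d10:-→d11:-→d12:-→d13:-→d14:-→d15:-→d16:-→d17:-→d18:-→d19:-→d20:-→d21:-→d22:-→d23:-→d24:-→d25:-→d26:-→d27:-→d28:H0  best=H0
  ? 191.14.31.240  path d0:H3→d1:-→d2:-→d3:-→d4:-→d5:H4→d6:-→d7:-→d8:-→d9:-→d10:-→d11:-→d12:-→d13:-→d14:-→d15:-→d16:-→d17:-→d18:-→d19:-→d20:-→d21:-→d22:-→d23:-→d24:-→d25:-→d26:-→d27:-→d28:H1  best=H1
  ? 184.0.0.0  path d0:H3→d1:-→d2:-→d3:-→d4:-→d5:H4  best=H4
  ? 184.0.0.96  path d0:H3→d1:-→d2:-→d3:-→d4:-→d5:H4  best=H4
  del 81.194.72.128/28 (clear depth 28)
  add 127.0.0.0/8 -> H1 at depth 8
  ? 185.227.128.62  path d0:H3→d1:-→d2:-→d3:-→d4:-→d5:H4  best=H4
  ? 191.14.31.241  path d0:H3→d1:-→d2:-→d3:-→d4:-→d5:H4→d6:-→d7:-→d8:-→d9:-→d10:-→d11:-→d12:-→d13:-→d14:-→d15:-→d16:-→d17:-→d18:-→d19:-→d20:-→d21:-→d22:-→d23:-→d24:-→d25:-→d26:-→d27:-→d28:H1  best=H1
  ? 42.124.220.239  path d0:H3→d1:-  best=H3
  del 127.0.0.0/8 (clear depth 8)
  ? 184.0.0.110  path d0:H3→d1:-→d2:-→d3:-→d4:-→d5:H4  best=H4
  ? 191.14.31.241  path d0:H3→d1:-→d2:-→d3:-→d4:-→d5:H4→d6:-→d7:-→d8:-→d9:-→d10:-→d11:-→d12:-→d13:-→d14:-→d15:-→d16:-→d17:-→d18:-→d19:-→d20:-→d21:-→d22:-→d23:-→d24:-→d25:-→d26:-→d27:-→d28:H1  best=H1
  ? 235.13.134.180  path d0:H3→d1:-  best=H3

== LOOKUPS ==
["H4","H0","H1","H4","H4","H4","H1","H3","H4","H1","H3"]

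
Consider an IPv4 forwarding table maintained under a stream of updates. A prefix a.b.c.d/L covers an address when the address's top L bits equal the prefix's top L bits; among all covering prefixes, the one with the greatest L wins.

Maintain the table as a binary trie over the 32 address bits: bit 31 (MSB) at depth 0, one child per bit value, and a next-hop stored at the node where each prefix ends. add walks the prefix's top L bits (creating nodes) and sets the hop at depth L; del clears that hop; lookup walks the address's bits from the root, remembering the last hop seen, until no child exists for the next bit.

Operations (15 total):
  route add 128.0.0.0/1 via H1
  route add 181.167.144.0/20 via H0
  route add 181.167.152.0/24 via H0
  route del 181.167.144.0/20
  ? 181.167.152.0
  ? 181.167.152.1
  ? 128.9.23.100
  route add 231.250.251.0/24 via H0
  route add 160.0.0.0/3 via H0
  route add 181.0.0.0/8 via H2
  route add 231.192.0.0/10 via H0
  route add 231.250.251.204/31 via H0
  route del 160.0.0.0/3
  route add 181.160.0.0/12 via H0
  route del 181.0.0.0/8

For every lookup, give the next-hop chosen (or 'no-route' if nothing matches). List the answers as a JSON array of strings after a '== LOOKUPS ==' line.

Trace:
  add 128.0.0.0/1 -> H1 at depth 1
  add 181.167.144.0/20 -> H0 at depth 20
  add 181.167.152.0/24 -> H0 at depth 24
  - 181.167.144.0/20 clear@20
  ? 181.167.152.0  path d0:-→d1:H1→d2:-→d3:-→d4:-→d5:-→d6:-→d7:-→d8:-→d9:-→d10:-→d11:-→d12:-→d13:-→d14:-→d15:-→d16:-→d17:-→d18:-→d19:-→d20:-→d21:-→d22:-→d23:-→d24:H0  best=H0
  ? 181.167.152.1  path d0:-→d1:H1→d2:-→d3:-→d4:-→d5:-→d6:-→d7:-→d8:-→d9:-→d10:-→d11:-→d12:-→d13:-→d14:-→d15:-→d16:-→d17:-→d18:-→d19:-→d20:-→d21:-→d22:-→d23:-→d24:H0  best=H0
  ? 128.9.23.100  path d0:-→d1:H1→d2:-  best=H1
  add 231.250.251.0/24 -> H0 at depth 24
  add 160.0.0.0/3 -> H0 at depth 3
  add 181.0.0.0/8 -> H2 at depth 8
  add 231.192.0.0/10 -> H0 at depth 10
  add 231.250.251.204/31 -> H0 at depth 31
  - 160.0.0.0/3 clear@3
  add 181.160.0.0/12 -> H0 at depth 12
  - 181.0.0.0/8 clear@8

== LOOKUPS ==
["H0","H0","H1"]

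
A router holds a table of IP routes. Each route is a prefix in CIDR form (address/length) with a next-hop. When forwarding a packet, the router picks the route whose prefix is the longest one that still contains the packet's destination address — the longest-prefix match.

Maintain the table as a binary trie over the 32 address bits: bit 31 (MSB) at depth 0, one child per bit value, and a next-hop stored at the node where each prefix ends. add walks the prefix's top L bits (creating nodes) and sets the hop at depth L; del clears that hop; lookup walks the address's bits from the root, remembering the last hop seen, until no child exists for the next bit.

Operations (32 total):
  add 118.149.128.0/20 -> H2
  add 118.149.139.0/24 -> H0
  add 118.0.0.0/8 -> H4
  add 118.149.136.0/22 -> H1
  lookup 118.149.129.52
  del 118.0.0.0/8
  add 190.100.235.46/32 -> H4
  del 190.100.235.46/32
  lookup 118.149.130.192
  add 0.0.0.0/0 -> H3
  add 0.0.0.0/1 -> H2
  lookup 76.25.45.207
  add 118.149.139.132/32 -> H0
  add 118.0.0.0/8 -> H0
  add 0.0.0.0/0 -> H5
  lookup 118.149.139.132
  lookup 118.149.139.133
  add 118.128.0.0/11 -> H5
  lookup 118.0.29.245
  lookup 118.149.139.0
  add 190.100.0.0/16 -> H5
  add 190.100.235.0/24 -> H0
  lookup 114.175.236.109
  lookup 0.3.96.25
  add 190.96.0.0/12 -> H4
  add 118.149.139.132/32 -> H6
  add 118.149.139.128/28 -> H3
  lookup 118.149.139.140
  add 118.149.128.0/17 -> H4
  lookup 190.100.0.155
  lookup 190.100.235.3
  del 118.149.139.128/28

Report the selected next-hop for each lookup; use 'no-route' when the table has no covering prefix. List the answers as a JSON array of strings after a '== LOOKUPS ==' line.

Process each operation:
  + 118.149.128.0/20 (H2) depth=20
  + 118.149.139.0/24 (H0) depth=24
  + 118.0.0.0/8 (H4) depth=8
  + 118.149.136.0/22 (H1) depth=22
  lookup 118.149.129.52: bits 01110110100101011000 walk d0:-→d1:-→d2:-→d3:-→d4:-→d5:-→d6:-→d7:-→d8:H4→d9:-→d10:-→d11:-→d12:-→d13:-→d14:-→d15:-→d16:-→d17:-→d18:-→d19:-→d20:H2 -> H2
  - 118.0.0.0/8 clear@8
  + 190.100.235.46/32 (H4) depth=32
  - 190.100.235.46/32 clear@32
  lookup 118.149.130.192: bits 01110110100101011000 walk d0:-→d1:-→d2:-→d3:-→d4:-→d5:-→d6:-→d7:-→d8:-→d9:-→d10:-→d11:-→d12:-→d13:-→d14:-→d15:-→d16:-→d17:-→d18:-→d19:-→d20:H2 -> H2
  + 0.0.0.0/0 (H3) depth=0
  + 0.0.0.0/1 (H2) depth=1
  lookup 76.25.45.207: bits 01 walk d0:H3→d1:H2→d2:- -> H2
  + 118.149.139.132/32 (H0) depth=32
  + 118.0.0.0/8 (H0) depth=8
  + 0.0.0.0/0 (H5) depth=0
  lookup 118.149.139.132: bits 01110110100101011000101110000100 walk d0:H5→d1:H2→d2:-→d3:-→d4:-→d5:-→d6:-→d7:-→d8:H0→d9:-→d10:-→d11:-→d12:-→d13:-→d14:-→d15:-→d16:-→d17:-→d18:-→d19:-→d20:H2→d21:-→d22:H1→d23:-→d24:H0→d25:-→d26:-→d27:-→d28:-→d29:-→d30:-→d31:-→d32:H0 -> H0
  lookup 118.149.139.133: bits 0111011010010101100010111000010 walk d0:H5→d1:H2→d2:-→d3:-→d4:-→d5:-→d6:-→d7:-→d8:H0→d9:-→d10:-→d11:-→d12:-→d13:-→d14:-→d15:-→d16:-→d17:-→d18:-→d19:-→d20:H2→d21:-→d22:H1→d23:-→d24:H0→d25:-→d26:-→d27:-→d28:-→d29:-→d30:-→d31:- -> H0
  + 118.128.0.0/11 (H5) depth=11
  lookup 118.0.29.245: bits 01110110 walk d0:H5→d1:H2→d2:-→d3:-→d4:-→d5:-→d6:-→d7:-→d8:H0 -> H0
  lookup 118.149.139.0: bits 011101101001010110001011 walk d0:H5→d1:H2→d2:-→d3:-→d4:-→d5:-→d6:-→d7:-→d8:H0→d9:-→d10:-→d11:H5→d12:-→d13:-→d14:-→d15:-→d16:-→d17:-→d18:-→d19:-→d20:H2→d21:-→d22:H1→d23:-→d24:H0 -> H0
  + 190.100.0.0/16 (H5) depth=16
  + 190.100.235.0/24 (H0) depth=24
  lookup 114.175.236.109: bits 01110 walk d0:H5→d1:H2→d2:-→d3:-→d4:-→d5:- -> H2
  lookup 0.3.96.25: bits 0 walk d0:H5→d1:H2 -> H2
  + 190.96.0.0/12 (H4) depth=12
  + 118.149.139.132/32 (H6) depth=32
  + 118.149.139.128/28 (H3) depth=28
  lookup 118.149.139.140: bits 0111011010010101100010111000 walk d0:H5→d1:H2→d2:-→d3:-→d4:-→d5:-→d6:-→d7:-→d8:H0→d9:-→d10:-→d11:H5→d12:-→d13:-→d14:-→d15:-→d16:-→d17:-→d18:-→d19:-→d20:H2→d21:-→d22:H1→d23:-→d24:H0→d25:-→d26:-→d27:-→d28:H3 -> H3
  + 118.149.128.0/17 (H4) depth=17
  lookup 190.100.0.155: bits 1011111001100100 walk d0:H5→d1:-→d2:-→d3:-→d4:-→d5:-→d6:-→d7:-→d8:-→d9:-→d10:-→d11:-→d12:H4→d13:-→d14:-→d15:-→d16:H5 -> H5
  lookup 190.100.235.3: bits 10111110011001001110101100 walk d0:H5→d1:-→d2:-→d3:-→d4:-→d5:-→d6:-→d7:-→d8:-→d9:-→d10:-→d11:-→d12:H4→d13:-→d14:-→d15:-→d16:H5→d17:-→d18:-→d19:-→d20:-→d21:-→d22:-→d23:-→d24:H0→d25:-→d26:- -> H0
  - 118.149.139.128/28 clear@28

== LOOKUPS ==
["H2","H2","H2","H0","H0","H0","H0","H2","H2","H3","H5","H0"]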